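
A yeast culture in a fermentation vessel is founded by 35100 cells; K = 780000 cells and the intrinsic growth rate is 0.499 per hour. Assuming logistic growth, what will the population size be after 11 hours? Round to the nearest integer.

717116 cells

A = (K − N₀)/N₀ = (780000 − 35100)/35100 = 21.222.
N(t) = K/(1 + A·e^(−rt)) = 780000/(1 + 21.222×e^(−0.499×11)).
e^(−5.489) = 0.004132; denominator = 1 + 21.222×0.004132 = 1.0877.
N = 780000/1.0877 = 717116.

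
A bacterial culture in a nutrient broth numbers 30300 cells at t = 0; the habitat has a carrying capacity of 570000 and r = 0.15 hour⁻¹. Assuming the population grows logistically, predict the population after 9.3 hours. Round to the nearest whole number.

105275 cells

A = (K − N₀)/N₀ = (570000 − 30300)/30300 = 17.812.
N(t) = K/(1 + A·e^(−rt)) = 570000/(1 + 17.812×e^(−0.15×9.3)).
e^(−1.395) = 0.24783; denominator = 1 + 17.812×0.24783 = 5.4144.
N = 570000/5.4144 = 105275.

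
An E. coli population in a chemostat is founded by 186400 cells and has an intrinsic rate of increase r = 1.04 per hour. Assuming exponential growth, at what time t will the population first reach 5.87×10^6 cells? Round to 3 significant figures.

Set N₀·e^(rt) = 5.87×10^6: e^(1.04·t) = 5.87×10^6/186400 = 31.491.
1.04·t = ln(31.491) = 3.4497, so t = 3.4497/1.04 = 3.317.

3.32 hours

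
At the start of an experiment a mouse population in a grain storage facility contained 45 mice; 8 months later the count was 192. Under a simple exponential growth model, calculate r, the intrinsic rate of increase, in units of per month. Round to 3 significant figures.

From N(t) = N₀·e^(rt): e^(r·8) = 192/45 = 4.2667.
r·8 = ln(4.2667) = 1.4508, so r = 1.4508/8 = 0.18135.

0.181 per month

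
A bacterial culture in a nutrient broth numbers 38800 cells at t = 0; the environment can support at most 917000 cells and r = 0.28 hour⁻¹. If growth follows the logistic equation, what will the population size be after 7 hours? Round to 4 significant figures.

218900 cells

A = (K − N₀)/N₀ = (917000 − 38800)/38800 = 22.634.
N(t) = K/(1 + A·e^(−rt)) = 917000/(1 + 22.634×e^(−0.28×7)).
e^(−1.96) = 0.14086; denominator = 1 + 22.634×0.14086 = 4.1882.
N = 917000/4.1882 = 218949.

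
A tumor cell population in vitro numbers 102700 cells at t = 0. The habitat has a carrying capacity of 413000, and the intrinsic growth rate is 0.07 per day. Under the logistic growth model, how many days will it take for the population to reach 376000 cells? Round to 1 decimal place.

A = (K − N₀)/N₀ = (413000 − 102700)/102700 = 3.0214.
Solve 413000/(1 + 3.0214·e^(−0.07t)) = 376000: 1 + 3.0214·e^(−0.07t) = 1.0984, so e^(−0.07t) = 0.0325689.
−0.07·t = ln(0.0325689) = -3.4244, so t = 3.4244/0.07 = 48.92.

48.9 days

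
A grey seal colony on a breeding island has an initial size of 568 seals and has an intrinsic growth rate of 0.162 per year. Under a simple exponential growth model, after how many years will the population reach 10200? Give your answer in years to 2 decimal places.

Set N₀·e^(rt) = 10200: e^(0.162·t) = 10200/568 = 17.958.
0.162·t = ln(17.958) = 2.888, so t = 2.888/0.162 = 17.827.

17.83 years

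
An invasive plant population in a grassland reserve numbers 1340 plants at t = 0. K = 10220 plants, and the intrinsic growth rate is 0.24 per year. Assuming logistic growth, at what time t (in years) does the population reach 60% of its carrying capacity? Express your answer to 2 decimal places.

A = (K − N₀)/N₀ = (10220 − 1340)/1340 = 6.6269.
Solve 10220/(1 + 6.6269·e^(−0.24t)) = 6132: 1 + 6.6269·e^(−0.24t) = 1.6667, so e^(−0.24t) = 0.100601.
−0.24·t = ln(0.100601) = -2.2966, so t = 2.2966/0.24 = 9.5692.

9.57 years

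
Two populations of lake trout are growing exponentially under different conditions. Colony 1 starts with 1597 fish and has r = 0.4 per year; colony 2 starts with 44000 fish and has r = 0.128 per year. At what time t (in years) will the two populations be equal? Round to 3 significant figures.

12.2 years

Set 1597·e^(0.4t) = 44000·e^(0.128t).
e^((0.4 − 0.128)t) = 44000/1597 → e^(0.272·t) = 27.552.
0.272·t = ln(27.552) = 3.3161, so t = 3.3161/0.272 = 12.191.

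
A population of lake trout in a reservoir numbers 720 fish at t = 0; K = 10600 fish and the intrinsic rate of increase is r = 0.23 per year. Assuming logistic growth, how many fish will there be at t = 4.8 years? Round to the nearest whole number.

A = (K − N₀)/N₀ = (10600 − 720)/720 = 13.722.
N(t) = K/(1 + A·e^(−rt)) = 10600/(1 + 13.722×e^(−0.23×4.8)).
e^(−1.104) = 0.33154; denominator = 1 + 13.722×0.33154 = 5.5495.
N = 10600/5.5495 = 1910.08.

1910 fish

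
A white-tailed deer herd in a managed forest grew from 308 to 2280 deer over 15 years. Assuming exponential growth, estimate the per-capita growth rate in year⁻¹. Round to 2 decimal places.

From N(t) = N₀·e^(rt): e^(r·15) = 2280/308 = 7.4026.
r·15 = ln(7.4026) = 2.0018, so r = 2.0018/15 = 0.13346.

0.13 per year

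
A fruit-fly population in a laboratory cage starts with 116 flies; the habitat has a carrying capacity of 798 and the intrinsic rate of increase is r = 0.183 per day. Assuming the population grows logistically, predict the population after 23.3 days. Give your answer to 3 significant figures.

737 flies

A = (K − N₀)/N₀ = (798 − 116)/116 = 5.8793.
N(t) = K/(1 + A·e^(−rt)) = 798/(1 + 5.8793×e^(−0.183×23.3)).
e^(−4.264) = 0.014067; denominator = 1 + 5.8793×0.014067 = 1.0827.
N = 798/1.0827 = 737.042.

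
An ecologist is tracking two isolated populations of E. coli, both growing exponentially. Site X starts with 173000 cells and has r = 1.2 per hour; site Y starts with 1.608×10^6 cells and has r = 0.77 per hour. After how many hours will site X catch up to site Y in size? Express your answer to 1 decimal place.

5.2 hours

Set 173000·e^(1.2t) = 1.608×10^6·e^(0.77t).
e^((1.2 − 0.77)t) = 1.608×10^6/173000 → e^(0.43·t) = 9.2948.
0.43·t = ln(9.2948) = 2.2295, so t = 2.2295/0.43 = 5.1848.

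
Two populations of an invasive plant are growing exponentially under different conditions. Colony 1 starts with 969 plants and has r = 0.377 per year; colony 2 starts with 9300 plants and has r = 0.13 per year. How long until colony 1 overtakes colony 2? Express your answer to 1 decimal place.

Set 969·e^(0.377t) = 9300·e^(0.13t).
e^((0.377 − 0.13)t) = 9300/969 → e^(0.247·t) = 9.5975.
0.247·t = ln(9.5975) = 2.2615, so t = 2.2615/0.247 = 9.1559.

9.2 years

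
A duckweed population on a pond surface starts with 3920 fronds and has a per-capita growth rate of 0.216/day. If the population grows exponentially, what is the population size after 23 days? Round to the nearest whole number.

N(t) = N₀·e^(rt) = 3920 × e^(0.216×23) = 3920 × e^4.968.
e^4.968 ≈ 143.74, so N ≈ 3920 × 143.74 = 563457.

563457 fronds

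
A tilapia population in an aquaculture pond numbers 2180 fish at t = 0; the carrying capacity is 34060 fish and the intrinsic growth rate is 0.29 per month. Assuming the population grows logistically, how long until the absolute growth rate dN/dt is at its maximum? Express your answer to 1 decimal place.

Logistic growth is fastest at N = K/2 = 17030.
A = (K − N₀)/N₀ = 14.624. Set K/(1 + A·e^(−rt)) = K/2 → A·e^(−rt) = 1.
e^(−0.29t) = 1/14.624 = 0.0683814, so t = ln(14.624)/0.29 = 2.6827/0.29 = 9.2505.

9.3 months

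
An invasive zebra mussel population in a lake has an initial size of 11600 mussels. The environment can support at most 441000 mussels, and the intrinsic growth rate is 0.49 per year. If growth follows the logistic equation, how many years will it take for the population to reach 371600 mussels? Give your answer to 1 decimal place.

10.8 years

A = (K − N₀)/N₀ = (441000 − 11600)/11600 = 37.017.
Solve 441000/(1 + 37.017·e^(−0.49t)) = 371600: 1 + 37.017·e^(−0.49t) = 1.1868, so e^(−0.49t) = 0.00504522.
−0.49·t = ln(0.00504522) = -5.2893, so t = 5.2893/0.49 = 10.795.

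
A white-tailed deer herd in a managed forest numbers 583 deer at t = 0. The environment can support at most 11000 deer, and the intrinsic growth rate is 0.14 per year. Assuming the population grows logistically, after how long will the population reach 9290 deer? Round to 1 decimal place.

A = (K − N₀)/N₀ = (11000 − 583)/583 = 17.868.
Solve 11000/(1 + 17.868·e^(−0.14t)) = 9290: 1 + 17.868·e^(−0.14t) = 1.1841, so e^(−0.14t) = 0.0103016.
−0.14·t = ln(0.0103016) = -4.5755, so t = 4.5755/0.14 = 32.682.

32.7 years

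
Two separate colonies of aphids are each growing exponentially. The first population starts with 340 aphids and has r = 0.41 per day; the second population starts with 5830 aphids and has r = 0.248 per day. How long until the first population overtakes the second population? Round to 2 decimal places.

17.54 days

Set 340·e^(0.41t) = 5830·e^(0.248t).
e^((0.41 − 0.248)t) = 5830/340 → e^(0.162·t) = 17.147.
0.162·t = ln(17.147) = 2.8418, so t = 2.8418/0.162 = 17.542.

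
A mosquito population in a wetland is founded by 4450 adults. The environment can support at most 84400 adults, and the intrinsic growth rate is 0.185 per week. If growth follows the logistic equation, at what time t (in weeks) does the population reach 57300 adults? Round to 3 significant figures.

19.7 weeks

A = (K − N₀)/N₀ = (84400 − 4450)/4450 = 17.966.
Solve 84400/(1 + 17.966·e^(−0.185t)) = 57300: 1 + 17.966·e^(−0.185t) = 1.4729, so e^(−0.185t) = 0.0263243.
−0.185·t = ln(0.0263243) = -3.6373, so t = 3.6373/0.185 = 19.661.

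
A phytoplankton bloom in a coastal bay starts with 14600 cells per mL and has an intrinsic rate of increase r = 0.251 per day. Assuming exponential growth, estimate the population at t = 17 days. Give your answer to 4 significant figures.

N(t) = N₀·e^(rt) = 14600 × e^(0.251×17) = 14600 × e^4.267.
e^4.267 ≈ 71.307, so N ≈ 14600 × 71.307 = 1.041088×10^6.

1041000 cells per mL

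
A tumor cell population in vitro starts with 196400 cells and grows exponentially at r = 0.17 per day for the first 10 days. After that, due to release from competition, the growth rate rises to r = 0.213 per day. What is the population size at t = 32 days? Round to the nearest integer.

116559062 cells

Phase 1: N(10) = 196400·e^(0.17×10) = 196400·e^1.7 = 1.075083×10^6.
Phase 2 runs for 32 − 10 = 22 days at r = 0.213.
N(32) = 1.075083×10^6·e^(0.213×22) = 1.075083×10^6·e^4.686 = 1.165591×10^8.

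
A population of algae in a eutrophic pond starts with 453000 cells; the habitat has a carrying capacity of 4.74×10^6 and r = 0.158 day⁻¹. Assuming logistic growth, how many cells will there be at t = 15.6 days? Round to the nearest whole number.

2626550 cells

A = (K − N₀)/N₀ = (4.74×10^6 − 453000)/453000 = 9.4636.
N(t) = K/(1 + A·e^(−rt)) = 4.74×10^6/(1 + 9.4636×e^(−0.158×15.6)).
e^(−2.465) = 0.085026; denominator = 1 + 9.4636×0.085026 = 1.8046.
N = 4.74×10^6/1.8046 = 2.62655×10^6.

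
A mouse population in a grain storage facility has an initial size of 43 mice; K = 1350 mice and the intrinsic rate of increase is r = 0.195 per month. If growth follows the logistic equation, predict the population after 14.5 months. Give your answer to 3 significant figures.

482 mice

A = (K − N₀)/N₀ = (1350 − 43)/43 = 30.395.
N(t) = K/(1 + A·e^(−rt)) = 1350/(1 + 30.395×e^(−0.195×14.5)).
e^(−2.828) = 0.059161; denominator = 1 + 30.395×0.059161 = 2.7982.
N = 1350/2.7982 = 482.452.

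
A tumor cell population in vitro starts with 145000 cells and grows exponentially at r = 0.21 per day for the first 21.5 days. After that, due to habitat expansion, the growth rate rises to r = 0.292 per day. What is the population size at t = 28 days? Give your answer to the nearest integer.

Phase 1: N(21.5) = 145000·e^(0.21×21.5) = 145000·e^4.515 = 1.324975×10^7.
Phase 2 runs for 28 − 21.5 = 6.5 days at r = 0.292.
N(28) = 1.324975×10^7·e^(0.292×6.5) = 1.324975×10^7·e^1.898 = 8.840941×10^7.

88409415 cells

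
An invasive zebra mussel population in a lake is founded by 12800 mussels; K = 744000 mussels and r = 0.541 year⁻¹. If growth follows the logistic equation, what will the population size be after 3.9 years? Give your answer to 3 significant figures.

A = (K − N₀)/N₀ = (744000 − 12800)/12800 = 57.125.
N(t) = K/(1 + A·e^(−rt)) = 744000/(1 + 57.125×e^(−0.541×3.9)).
e^(−2.11) = 0.12125; denominator = 1 + 57.125×0.12125 = 7.9264.
N = 744000/7.9264 = 93863.4.

93900 mussels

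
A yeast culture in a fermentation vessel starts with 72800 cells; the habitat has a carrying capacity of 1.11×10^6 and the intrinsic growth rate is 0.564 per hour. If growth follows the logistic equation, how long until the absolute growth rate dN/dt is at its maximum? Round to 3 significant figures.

Logistic growth is fastest at N = K/2 = 555000.
A = (K − N₀)/N₀ = 14.247. Set K/(1 + A·e^(−rt)) = K/2 → A·e^(−rt) = 1.
e^(−0.564t) = 1/14.247 = 0.070189, so t = ln(14.247)/0.564 = 2.6566/0.564 = 4.7102.

4.71 hours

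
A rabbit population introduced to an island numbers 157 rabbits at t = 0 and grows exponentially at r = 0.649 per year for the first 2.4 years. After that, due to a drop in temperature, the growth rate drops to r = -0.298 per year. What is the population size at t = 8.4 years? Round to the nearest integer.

125 rabbits

Phase 1: N(2.4) = 157·e^(0.649×2.4) = 157·e^1.558 = 745.344.
Phase 2 runs for 8.4 − 2.4 = 6 years at r = -0.298.
N(8.4) = 745.344·e^(-0.298×6) = 745.344·e^-1.788 = 124.692.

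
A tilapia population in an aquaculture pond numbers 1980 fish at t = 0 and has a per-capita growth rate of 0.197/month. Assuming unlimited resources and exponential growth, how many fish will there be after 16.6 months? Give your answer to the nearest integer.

52107 fish

N(t) = N₀·e^(rt) = 1980 × e^(0.197×16.6) = 1980 × e^3.27.
e^3.27 ≈ 26.317, so N ≈ 1980 × 26.317 = 52106.9.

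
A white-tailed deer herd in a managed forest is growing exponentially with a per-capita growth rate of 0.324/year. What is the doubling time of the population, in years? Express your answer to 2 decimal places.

2.14 years

Doubling time t_d = ln(2)/r = 0.6931/0.324 = 2.1393.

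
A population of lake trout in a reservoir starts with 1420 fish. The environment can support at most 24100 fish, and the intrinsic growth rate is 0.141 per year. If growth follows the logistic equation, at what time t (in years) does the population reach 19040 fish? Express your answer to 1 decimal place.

A = (K − N₀)/N₀ = (24100 − 1420)/1420 = 15.972.
Solve 24100/(1 + 15.972·e^(−0.141t)) = 19040: 1 + 15.972·e^(−0.141t) = 1.2658, so e^(−0.141t) = 0.0166391.
−0.141·t = ln(0.0166391) = -4.096, so t = 4.096/0.141 = 29.05.

29.0 years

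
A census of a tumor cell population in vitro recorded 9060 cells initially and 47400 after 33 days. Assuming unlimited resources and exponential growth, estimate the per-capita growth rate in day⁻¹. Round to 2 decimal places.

0.05 per day

From N(t) = N₀·e^(rt): e^(r·33) = 47400/9060 = 5.2318.
r·33 = ln(5.2318) = 1.6548, so r = 1.6548/33 = 0.050144.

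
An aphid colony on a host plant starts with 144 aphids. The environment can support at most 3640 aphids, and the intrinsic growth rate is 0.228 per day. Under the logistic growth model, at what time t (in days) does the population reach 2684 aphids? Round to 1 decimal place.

A = (K − N₀)/N₀ = (3640 − 144)/144 = 24.278.
Solve 3640/(1 + 24.278·e^(−0.228t)) = 2684: 1 + 24.278·e^(−0.228t) = 1.3562, so e^(−0.228t) = 0.0146712.
−0.228·t = ln(0.0146712) = -4.2219, so t = 4.2219/0.228 = 18.517.

18.5 days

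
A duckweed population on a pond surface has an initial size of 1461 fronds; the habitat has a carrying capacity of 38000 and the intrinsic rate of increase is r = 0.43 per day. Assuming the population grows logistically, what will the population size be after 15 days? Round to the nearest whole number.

A = (K − N₀)/N₀ = (38000 − 1461)/1461 = 25.01.
N(t) = K/(1 + A·e^(−rt)) = 38000/(1 + 25.01×e^(−0.43×15)).
e^(−6.45) = 0.0015805; denominator = 1 + 25.01×0.0015805 = 1.0395.
N = 38000/1.0395 = 36555.

36555 fronds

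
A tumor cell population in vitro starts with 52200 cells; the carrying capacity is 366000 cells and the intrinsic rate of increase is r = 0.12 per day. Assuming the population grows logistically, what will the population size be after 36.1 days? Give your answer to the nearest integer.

339203 cells

A = (K − N₀)/N₀ = (366000 − 52200)/52200 = 6.0115.
N(t) = K/(1 + A·e^(−rt)) = 366000/(1 + 6.0115×e^(−0.12×36.1)).
e^(−4.332) = 0.013141; denominator = 1 + 6.0115×0.013141 = 1.079.
N = 366000/1.079 = 339203.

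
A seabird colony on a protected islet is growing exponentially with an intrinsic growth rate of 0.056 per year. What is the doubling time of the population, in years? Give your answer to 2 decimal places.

Doubling time t_d = ln(2)/r = 0.6931/0.056 = 12.378.

12.38 years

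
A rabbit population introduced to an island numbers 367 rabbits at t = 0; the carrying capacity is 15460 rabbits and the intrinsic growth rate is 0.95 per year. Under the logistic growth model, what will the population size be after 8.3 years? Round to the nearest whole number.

15224 rabbits

A = (K − N₀)/N₀ = (15460 − 367)/367 = 41.125.
N(t) = K/(1 + A·e^(−rt)) = 15460/(1 + 41.125×e^(−0.95×8.3)).
e^(−7.885) = 0.00037635; denominator = 1 + 41.125×0.00037635 = 1.0155.
N = 15460/1.0155 = 15224.4.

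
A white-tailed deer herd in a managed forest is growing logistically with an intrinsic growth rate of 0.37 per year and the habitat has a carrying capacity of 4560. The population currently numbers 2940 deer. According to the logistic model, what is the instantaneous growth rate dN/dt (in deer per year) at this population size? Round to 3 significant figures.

dN/dt = rN(1 − N/K) = 0.37 × 2940 × (1 − 2940/4560).
1 − 2940/4560 = 0.35526; dN/dt = 0.37 × 2940 × 0.35526 = 386.46.

386 deer per year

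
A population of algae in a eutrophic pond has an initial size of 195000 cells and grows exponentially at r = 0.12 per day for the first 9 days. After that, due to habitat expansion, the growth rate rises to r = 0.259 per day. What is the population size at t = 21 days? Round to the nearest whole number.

Phase 1: N(9) = 195000·e^(0.12×9) = 195000·e^1.08 = 574213.
Phase 2 runs for 21 − 9 = 12 days at r = 0.259.
N(21) = 574213·e^(0.259×12) = 574213·e^3.108 = 1.284872×10^7.

12848721 cells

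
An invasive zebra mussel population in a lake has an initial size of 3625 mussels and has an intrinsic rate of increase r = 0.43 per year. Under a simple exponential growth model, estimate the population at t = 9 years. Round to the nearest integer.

173791 mussels

N(t) = N₀·e^(rt) = 3625 × e^(0.43×9) = 3625 × e^3.87.
e^3.87 ≈ 47.942, so N ≈ 3625 × 47.942 = 173791.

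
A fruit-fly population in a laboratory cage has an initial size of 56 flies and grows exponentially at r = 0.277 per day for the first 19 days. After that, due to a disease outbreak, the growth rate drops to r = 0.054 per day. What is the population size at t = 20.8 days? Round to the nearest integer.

Phase 1: N(19) = 56·e^(0.277×19) = 56·e^5.263 = 10811.3.
Phase 2 runs for 20.8 − 19 = 1.8 days at r = 0.054.
N(20.8) = 10811.3·e^(0.054×1.8) = 10811.3·e^0.0972 = 11915.

11915 flies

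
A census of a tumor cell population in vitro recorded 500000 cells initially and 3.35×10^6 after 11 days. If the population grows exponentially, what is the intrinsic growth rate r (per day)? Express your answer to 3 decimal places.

From N(t) = N₀·e^(rt): e^(r·11) = 3.35×10^6/500000 = 6.7.
r·11 = ln(6.7) = 1.9021, so r = 1.9021/11 = 0.17292.

0.173 per day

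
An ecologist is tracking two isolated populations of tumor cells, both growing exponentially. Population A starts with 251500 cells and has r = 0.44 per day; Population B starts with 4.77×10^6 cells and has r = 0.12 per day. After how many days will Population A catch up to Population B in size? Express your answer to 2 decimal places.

9.20 days

Set 251500·e^(0.44t) = 4.77×10^6·e^(0.12t).
e^((0.44 − 0.12)t) = 4.77×10^6/251500 → e^(0.32·t) = 18.966.
0.32·t = ln(18.966) = 2.9427, so t = 2.9427/0.32 = 9.1958.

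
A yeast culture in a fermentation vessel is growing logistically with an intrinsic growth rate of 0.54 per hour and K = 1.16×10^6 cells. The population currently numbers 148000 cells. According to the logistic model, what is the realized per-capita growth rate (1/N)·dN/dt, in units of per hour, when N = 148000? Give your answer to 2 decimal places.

(1/N)·dN/dt = r(1 − N/K) = 0.54 × (1 − 148000/1.16×10^6).
= 0.54 × 0.87241 = 0.4711.

0.47 per hour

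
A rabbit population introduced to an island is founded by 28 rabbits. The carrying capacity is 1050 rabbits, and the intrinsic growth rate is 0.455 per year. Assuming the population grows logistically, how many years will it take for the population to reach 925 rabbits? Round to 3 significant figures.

12.3 years

A = (K − N₀)/N₀ = (1050 − 28)/28 = 36.5.
Solve 1050/(1 + 36.5·e^(−0.455t)) = 925: 1 + 36.5·e^(−0.455t) = 1.1351, so e^(−0.455t) = 0.00370233.
−0.455·t = ln(0.00370233) = -5.5988, so t = 5.5988/0.455 = 12.305.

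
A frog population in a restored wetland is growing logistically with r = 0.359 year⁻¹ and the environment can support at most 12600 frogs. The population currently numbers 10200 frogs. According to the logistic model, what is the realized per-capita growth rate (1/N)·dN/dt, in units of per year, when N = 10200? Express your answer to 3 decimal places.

0.068 per year

(1/N)·dN/dt = r(1 − N/K) = 0.359 × (1 − 10200/12600).
= 0.359 × 0.19048 = 0.068381.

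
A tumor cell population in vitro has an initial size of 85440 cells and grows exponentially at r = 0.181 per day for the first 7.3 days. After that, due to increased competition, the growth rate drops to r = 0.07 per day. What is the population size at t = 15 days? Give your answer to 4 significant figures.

549000 cells

Phase 1: N(7.3) = 85440·e^(0.181×7.3) = 85440·e^1.321 = 320254.
Phase 2 runs for 15 − 7.3 = 7.7 days at r = 0.07.
N(15) = 320254·e^(0.07×7.7) = 320254·e^0.539 = 549009.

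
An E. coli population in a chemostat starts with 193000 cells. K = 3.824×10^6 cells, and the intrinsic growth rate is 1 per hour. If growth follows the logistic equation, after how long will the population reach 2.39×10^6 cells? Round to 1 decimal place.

A = (K − N₀)/N₀ = (3.824×10^6 − 193000)/193000 = 18.813.
Solve 3.824×10^6/(1 + 18.813·e^(−1t)) = 2.39×10^6: 1 + 18.813·e^(−1t) = 1.6, so e^(−1t) = 0.031892.
−1·t = ln(0.031892) = -3.4454, so t = 3.4454/1 = 3.4454.

3.4 hours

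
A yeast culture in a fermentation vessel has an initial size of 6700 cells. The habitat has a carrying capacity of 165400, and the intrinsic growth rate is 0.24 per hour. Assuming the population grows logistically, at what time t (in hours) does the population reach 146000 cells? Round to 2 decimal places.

21.60 hours

A = (K − N₀)/N₀ = (165400 − 6700)/6700 = 23.687.
Solve 165400/(1 + 23.687·e^(−0.24t)) = 146000: 1 + 23.687·e^(−0.24t) = 1.1329, so e^(−0.24t) = 0.00560979.
−0.24·t = ln(0.00560979) = -5.1832, so t = 5.1832/0.24 = 21.597.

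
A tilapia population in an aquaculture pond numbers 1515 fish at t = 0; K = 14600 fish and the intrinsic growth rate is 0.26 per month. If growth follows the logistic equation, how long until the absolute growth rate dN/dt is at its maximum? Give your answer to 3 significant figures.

8.29 months

Logistic growth is fastest at N = K/2 = 7300.
A = (K − N₀)/N₀ = 8.637. Set K/(1 + A·e^(−rt)) = K/2 → A·e^(−rt) = 1.
e^(−0.26t) = 1/8.637 = 0.115781, so t = ln(8.637)/0.26 = 2.1561/0.26 = 8.2925.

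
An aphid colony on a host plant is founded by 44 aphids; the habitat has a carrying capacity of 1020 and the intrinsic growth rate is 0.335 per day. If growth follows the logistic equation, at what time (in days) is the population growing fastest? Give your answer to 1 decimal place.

Logistic growth is fastest at N = K/2 = 510.
A = (K − N₀)/N₀ = 22.182. Set K/(1 + A·e^(−rt)) = K/2 → A·e^(−rt) = 1.
e^(−0.335t) = 1/22.182 = 0.045082, so t = ln(22.182)/0.335 = 3.0993/0.335 = 9.2516.

9.3 days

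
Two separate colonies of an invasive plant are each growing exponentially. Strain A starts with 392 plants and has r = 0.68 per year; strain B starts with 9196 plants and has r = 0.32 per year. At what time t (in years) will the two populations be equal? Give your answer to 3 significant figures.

Set 392·e^(0.68t) = 9196·e^(0.32t).
e^((0.68 − 0.32)t) = 9196/392 → e^(0.36·t) = 23.459.
0.36·t = ln(23.459) = 3.1553, so t = 3.1553/0.36 = 8.7646.

8.76 years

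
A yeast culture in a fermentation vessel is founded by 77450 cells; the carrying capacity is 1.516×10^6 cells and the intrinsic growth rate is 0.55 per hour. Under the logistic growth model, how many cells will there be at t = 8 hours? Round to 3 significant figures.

1230000 cells

A = (K − N₀)/N₀ = (1.516×10^6 − 77450)/77450 = 18.574.
N(t) = K/(1 + A·e^(−rt)) = 1.516×10^6/(1 + 18.574×e^(−0.55×8)).
e^(−4.4) = 0.012277; denominator = 1 + 18.574×0.012277 = 1.228.
N = 1.516×10^6/1.228 = 1.234489×10^6.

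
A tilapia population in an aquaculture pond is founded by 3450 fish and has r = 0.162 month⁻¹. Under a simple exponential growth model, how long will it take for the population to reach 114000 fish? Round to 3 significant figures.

Set N₀·e^(rt) = 114000: e^(0.162·t) = 114000/3450 = 33.043.
0.162·t = ln(33.043) = 3.4978, so t = 3.4978/0.162 = 21.592.

21.6 months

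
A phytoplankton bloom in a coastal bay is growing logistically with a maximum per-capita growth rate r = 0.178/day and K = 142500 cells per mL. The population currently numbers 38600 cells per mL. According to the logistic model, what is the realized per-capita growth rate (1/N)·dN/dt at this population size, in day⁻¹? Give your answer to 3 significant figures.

0.130 per day

(1/N)·dN/dt = r(1 − N/K) = 0.178 × (1 − 38600/142500).
= 0.178 × 0.72912 = 0.12978.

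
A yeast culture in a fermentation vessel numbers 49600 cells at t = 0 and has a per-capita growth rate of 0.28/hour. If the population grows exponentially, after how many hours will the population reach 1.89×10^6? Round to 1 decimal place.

Set N₀·e^(rt) = 1.89×10^6: e^(0.28·t) = 1.89×10^6/49600 = 38.105.
0.28·t = ln(38.105) = 3.6403, so t = 3.6403/0.28 = 13.001.

13.0 hours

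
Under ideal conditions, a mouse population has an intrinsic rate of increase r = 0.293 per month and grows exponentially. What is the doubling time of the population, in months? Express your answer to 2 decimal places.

Doubling time t_d = ln(2)/r = 0.6931/0.293 = 2.3657.

2.37 months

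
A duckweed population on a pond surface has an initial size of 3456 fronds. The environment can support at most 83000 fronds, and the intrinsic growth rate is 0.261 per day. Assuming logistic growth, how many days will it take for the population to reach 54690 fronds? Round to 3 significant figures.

14.5 days

A = (K − N₀)/N₀ = (83000 − 3456)/3456 = 23.016.
Solve 83000/(1 + 23.016·e^(−0.261t)) = 54690: 1 + 23.016·e^(−0.261t) = 1.5176, so e^(−0.261t) = 0.0224905.
−0.261·t = ln(0.0224905) = -3.7947, so t = 3.7947/0.261 = 14.539.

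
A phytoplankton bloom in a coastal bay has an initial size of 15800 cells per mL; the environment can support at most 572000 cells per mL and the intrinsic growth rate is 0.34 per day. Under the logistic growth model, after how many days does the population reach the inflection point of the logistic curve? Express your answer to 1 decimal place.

Logistic growth is fastest at N = K/2 = 286000.
A = (K − N₀)/N₀ = 35.203. Set K/(1 + A·e^(−rt)) = K/2 → A·e^(−rt) = 1.
e^(−0.34t) = 1/35.203 = 0.028407, so t = ln(35.203)/0.34 = 3.5611/0.34 = 10.474.

10.5 days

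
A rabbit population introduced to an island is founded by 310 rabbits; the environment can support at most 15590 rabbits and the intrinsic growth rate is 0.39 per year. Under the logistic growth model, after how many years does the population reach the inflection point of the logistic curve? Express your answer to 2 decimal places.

Logistic growth is fastest at N = K/2 = 7795.
A = (K − N₀)/N₀ = 49.29. Set K/(1 + A·e^(−rt)) = K/2 → A·e^(−rt) = 1.
e^(−0.39t) = 1/49.29 = 0.020288, so t = ln(49.29)/0.39 = 3.8977/0.39 = 9.9942.

9.99 years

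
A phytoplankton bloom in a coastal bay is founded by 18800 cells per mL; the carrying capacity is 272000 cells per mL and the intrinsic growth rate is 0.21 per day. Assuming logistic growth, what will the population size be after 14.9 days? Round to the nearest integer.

A = (K − N₀)/N₀ = (272000 − 18800)/18800 = 13.468.
N(t) = K/(1 + A·e^(−rt)) = 272000/(1 + 13.468×e^(−0.21×14.9)).
e^(−3.129) = 0.043762; denominator = 1 + 13.468×0.043762 = 1.5894.
N = 272000/1.5894 = 171135.

171135 cells per mL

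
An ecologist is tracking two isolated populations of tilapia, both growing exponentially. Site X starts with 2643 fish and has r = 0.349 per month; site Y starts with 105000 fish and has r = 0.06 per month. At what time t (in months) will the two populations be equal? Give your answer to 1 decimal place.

Set 2643·e^(0.349t) = 105000·e^(0.06t).
e^((0.349 − 0.06)t) = 105000/2643 → e^(0.289·t) = 39.728.
0.289·t = ln(39.728) = 3.682, so t = 3.682/0.289 = 12.741.

12.7 months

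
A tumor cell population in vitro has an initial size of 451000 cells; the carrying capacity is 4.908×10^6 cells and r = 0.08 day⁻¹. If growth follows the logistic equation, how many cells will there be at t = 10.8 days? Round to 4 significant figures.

950200 cells

A = (K − N₀)/N₀ = (4.908×10^6 − 451000)/451000 = 9.8825.
N(t) = K/(1 + A·e^(−rt)) = 4.908×10^6/(1 + 9.8825×e^(−0.08×10.8)).
e^(−0.864) = 0.42147; denominator = 1 + 9.8825×0.42147 = 5.1652.
N = 4.908×10^6/5.1652 = 950206.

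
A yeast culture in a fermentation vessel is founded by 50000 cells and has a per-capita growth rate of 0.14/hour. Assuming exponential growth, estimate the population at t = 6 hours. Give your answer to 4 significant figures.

115800 cells

N(t) = N₀·e^(rt) = 50000 × e^(0.14×6) = 50000 × e^0.84.
e^0.84 ≈ 2.3164, so N ≈ 50000 × 2.3164 = 115818.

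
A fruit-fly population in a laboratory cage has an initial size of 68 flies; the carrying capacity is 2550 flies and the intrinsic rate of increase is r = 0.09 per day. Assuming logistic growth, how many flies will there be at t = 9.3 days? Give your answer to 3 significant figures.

A = (K − N₀)/N₀ = (2550 − 68)/68 = 36.5.
N(t) = K/(1 + A·e^(−rt)) = 2550/(1 + 36.5×e^(−0.09×9.3)).
e^(−0.837) = 0.43301; denominator = 1 + 36.5×0.43301 = 16.805.
N = 2550/16.805 = 151.743.

152 flies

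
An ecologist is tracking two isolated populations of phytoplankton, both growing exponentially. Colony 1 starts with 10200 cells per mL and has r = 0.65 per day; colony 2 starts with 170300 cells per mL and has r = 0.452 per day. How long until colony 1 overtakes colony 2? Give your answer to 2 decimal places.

Set 10200·e^(0.65t) = 170300·e^(0.452t).
e^((0.65 − 0.452)t) = 170300/10200 → e^(0.198·t) = 16.696.
0.198·t = ln(16.696) = 2.8152, so t = 2.8152/0.198 = 14.218.

14.22 days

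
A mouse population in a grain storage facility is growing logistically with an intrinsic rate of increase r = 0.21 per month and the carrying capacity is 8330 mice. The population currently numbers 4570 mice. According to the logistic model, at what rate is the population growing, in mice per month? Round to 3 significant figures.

433 mice per month

dN/dt = rN(1 − N/K) = 0.21 × 4570 × (1 − 4570/8330).
1 − 4570/8330 = 0.45138; dN/dt = 0.21 × 4570 × 0.45138 = 433.19.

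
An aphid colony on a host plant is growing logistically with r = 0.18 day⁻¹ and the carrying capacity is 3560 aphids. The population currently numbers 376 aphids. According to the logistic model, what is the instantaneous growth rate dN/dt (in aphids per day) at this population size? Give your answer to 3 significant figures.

dN/dt = rN(1 − N/K) = 0.18 × 376 × (1 − 376/3560).
1 − 376/3560 = 0.89438; dN/dt = 0.18 × 376 × 0.89438 = 60.532.

60.5 aphids per day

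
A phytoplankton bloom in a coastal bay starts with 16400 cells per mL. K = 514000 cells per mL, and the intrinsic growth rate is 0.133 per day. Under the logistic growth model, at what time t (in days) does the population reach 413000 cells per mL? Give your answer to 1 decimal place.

A = (K − N₀)/N₀ = (514000 − 16400)/16400 = 30.341.
Solve 514000/(1 + 30.341·e^(−0.133t)) = 413000: 1 + 30.341·e^(−0.133t) = 1.2446, so e^(−0.133t) = 0.00806.
−0.133·t = ln(0.00806) = -4.8208, so t = 4.8208/0.133 = 36.247.

36.2 days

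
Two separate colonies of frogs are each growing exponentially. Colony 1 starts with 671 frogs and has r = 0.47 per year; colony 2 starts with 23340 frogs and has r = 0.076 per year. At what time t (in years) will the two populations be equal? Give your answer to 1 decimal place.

9.0 years

Set 671·e^(0.47t) = 23340·e^(0.076t).
e^((0.47 − 0.076)t) = 23340/671 → e^(0.394·t) = 34.784.
0.394·t = ln(34.784) = 3.5492, so t = 3.5492/0.394 = 9.008.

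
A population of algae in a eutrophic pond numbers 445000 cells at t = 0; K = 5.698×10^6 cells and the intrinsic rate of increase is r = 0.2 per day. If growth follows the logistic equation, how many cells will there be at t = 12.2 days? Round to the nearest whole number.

A = (K − N₀)/N₀ = (5.698×10^6 − 445000)/445000 = 11.804.
N(t) = K/(1 + A·e^(−rt)) = 5.698×10^6/(1 + 11.804×e^(−0.2×12.2)).
e^(−2.44) = 0.087161; denominator = 1 + 11.804×0.087161 = 2.0289.
N = 5.698×10^6/2.0289 = 2.808432×10^6.

2808432 cells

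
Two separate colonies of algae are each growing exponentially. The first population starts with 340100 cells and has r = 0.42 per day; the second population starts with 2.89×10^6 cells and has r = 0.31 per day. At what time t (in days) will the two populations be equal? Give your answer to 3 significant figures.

Set 340100·e^(0.42t) = 2.89×10^6·e^(0.31t).
e^((0.42 − 0.31)t) = 2.89×10^6/340100 → e^(0.11·t) = 8.4975.
0.11·t = ln(8.4975) = 2.1398, so t = 2.1398/0.11 = 19.452.

19.5 days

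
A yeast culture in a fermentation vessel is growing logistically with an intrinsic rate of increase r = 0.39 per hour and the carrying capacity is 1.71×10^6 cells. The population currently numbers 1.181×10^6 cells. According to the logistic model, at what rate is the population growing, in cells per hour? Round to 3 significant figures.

dN/dt = rN(1 − N/K) = 0.39 × 1.181×10^6 × (1 − 1.181×10^6/1.71×10^6).
1 − 1.181×10^6/1.71×10^6 = 0.30936; dN/dt = 0.39 × 1.181×10^6 × 0.30936 = 1.42487×10^5.

142000 cells per hour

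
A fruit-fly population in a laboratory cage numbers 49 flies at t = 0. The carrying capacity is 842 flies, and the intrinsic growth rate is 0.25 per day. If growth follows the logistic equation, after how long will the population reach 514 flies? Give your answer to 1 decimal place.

12.9 days

A = (K − N₀)/N₀ = (842 − 49)/49 = 16.184.
Solve 842/(1 + 16.184·e^(−0.25t)) = 514: 1 + 16.184·e^(−0.25t) = 1.6381, so e^(−0.25t) = 0.0394306.
−0.25·t = ln(0.0394306) = -3.2332, so t = 3.2332/0.25 = 12.933.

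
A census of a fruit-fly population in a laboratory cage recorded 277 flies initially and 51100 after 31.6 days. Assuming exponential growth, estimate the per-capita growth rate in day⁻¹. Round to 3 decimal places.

0.165 per day

From N(t) = N₀·e^(rt): e^(r·31.6) = 51100/277 = 184.48.
r·31.6 = ln(184.48) = 5.2175, so r = 5.2175/31.6 = 0.16511.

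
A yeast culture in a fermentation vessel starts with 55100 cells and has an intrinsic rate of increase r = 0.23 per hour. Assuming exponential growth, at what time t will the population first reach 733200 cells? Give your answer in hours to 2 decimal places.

11.25 hours

Set N₀·e^(rt) = 733200: e^(0.23·t) = 733200/55100 = 13.307.
0.23·t = ln(13.307) = 2.5883, so t = 2.5883/0.23 = 11.253.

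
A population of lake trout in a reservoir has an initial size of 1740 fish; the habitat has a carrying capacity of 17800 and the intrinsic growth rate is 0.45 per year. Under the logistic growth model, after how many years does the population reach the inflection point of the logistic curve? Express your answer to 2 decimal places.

4.94 years

Logistic growth is fastest at N = K/2 = 8900.
A = (K − N₀)/N₀ = 9.2299. Set K/(1 + A·e^(−rt)) = K/2 → A·e^(−rt) = 1.
e^(−0.45t) = 1/9.2299 = 0.108344, so t = ln(9.2299)/0.45 = 2.2224/0.45 = 4.9388.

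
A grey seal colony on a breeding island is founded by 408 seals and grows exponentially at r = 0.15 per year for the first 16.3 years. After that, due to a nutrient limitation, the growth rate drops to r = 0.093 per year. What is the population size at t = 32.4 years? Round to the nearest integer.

21027 seals

Phase 1: N(16.3) = 408·e^(0.15×16.3) = 408·e^2.445 = 4704.46.
Phase 2 runs for 32.4 − 16.3 = 16.1 years at r = 0.093.
N(32.4) = 4704.46·e^(0.093×16.1) = 4704.46·e^1.497 = 21027.1.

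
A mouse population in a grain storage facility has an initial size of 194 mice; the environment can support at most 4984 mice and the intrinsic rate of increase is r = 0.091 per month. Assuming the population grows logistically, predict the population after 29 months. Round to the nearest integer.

A = (K − N₀)/N₀ = (4984 − 194)/194 = 24.691.
N(t) = K/(1 + A·e^(−rt)) = 4984/(1 + 24.691×e^(−0.091×29)).
e^(−2.639) = 0.071433; denominator = 1 + 24.691×0.071433 = 2.7637.
N = 4984/2.7637 = 1803.36.

1803 mice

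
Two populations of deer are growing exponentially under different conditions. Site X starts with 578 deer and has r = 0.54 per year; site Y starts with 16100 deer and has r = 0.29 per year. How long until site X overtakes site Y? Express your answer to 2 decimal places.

Set 578·e^(0.54t) = 16100·e^(0.29t).
e^((0.54 − 0.29)t) = 16100/578 → e^(0.25·t) = 27.855.
0.25·t = ln(27.855) = 3.327, so t = 3.327/0.25 = 13.308.

13.31 years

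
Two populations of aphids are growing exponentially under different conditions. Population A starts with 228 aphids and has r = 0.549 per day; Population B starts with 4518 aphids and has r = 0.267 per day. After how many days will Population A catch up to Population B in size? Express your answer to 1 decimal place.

Set 228·e^(0.549t) = 4518·e^(0.267t).
e^((0.549 − 0.267)t) = 4518/228 → e^(0.282·t) = 19.816.
0.282·t = ln(19.816) = 2.9865, so t = 2.9865/0.282 = 10.59.

10.6 days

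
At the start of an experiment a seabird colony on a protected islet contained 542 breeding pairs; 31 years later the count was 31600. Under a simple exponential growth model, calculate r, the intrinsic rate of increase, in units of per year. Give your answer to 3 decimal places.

0.131 per year

From N(t) = N₀·e^(rt): e^(r·31) = 31600/542 = 58.303.
r·31 = ln(58.303) = 4.0656, so r = 4.0656/31 = 0.13115.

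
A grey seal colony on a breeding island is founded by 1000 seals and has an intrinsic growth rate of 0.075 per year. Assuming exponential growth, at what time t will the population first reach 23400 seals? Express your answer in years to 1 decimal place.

42.0 years

Set N₀·e^(rt) = 23400: e^(0.075·t) = 23400/1000 = 23.4.
0.075·t = ln(23.4) = 3.1527, so t = 3.1527/0.075 = 42.036.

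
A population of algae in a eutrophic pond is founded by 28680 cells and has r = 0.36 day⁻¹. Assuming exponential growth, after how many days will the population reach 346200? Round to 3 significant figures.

6.92 days

Set N₀·e^(rt) = 346200: e^(0.36·t) = 346200/28680 = 12.071.
0.36·t = ln(12.071) = 2.4908, so t = 2.4908/0.36 = 6.9189.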